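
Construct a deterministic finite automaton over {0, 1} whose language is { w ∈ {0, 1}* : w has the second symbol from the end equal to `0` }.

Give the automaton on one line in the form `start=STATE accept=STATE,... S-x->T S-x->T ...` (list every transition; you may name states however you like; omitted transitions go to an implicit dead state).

Because acceptance depends on a position counted from the end, the machine has to buffer the most recent 2 symbols. Make each state the string of the last up-to-2 symbols read; on input `x` shift the window left and append `x`. Accept when the buffered window has length 2 and begins with `0`.
A 7-state machine:
        0   1  
>  q0   q1  q2 
   q1   q3  q4 
   q2   q5  q6 
 * q3   q3  q4 
 * q4   q5  q6 
   q5   q3  q4 
   q6   q5  q6 
(> = start, * = accepting)

start=q0 accept=q3,q4 q0-0->q1 q0-1->q2 q1-0->q3 q1-1->q4 q2-0->q5 q2-1->q6 q3-0->q3 q3-1->q4 q4-0->q5 q4-1->q6 q5-0->q3 q5-1->q4 q6-0->q5 q6-1->q6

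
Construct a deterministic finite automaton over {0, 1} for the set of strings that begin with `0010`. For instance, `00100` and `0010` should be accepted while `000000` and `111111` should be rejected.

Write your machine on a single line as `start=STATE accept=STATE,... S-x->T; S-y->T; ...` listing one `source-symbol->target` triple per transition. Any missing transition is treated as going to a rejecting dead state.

start=A; accept=E; A-0->B; A-1->F; B-0->C; B-1->F; C-0->F; C-1->D; D-0->E; D-1->F; E-0->E; E-1->E; F-0->F; F-1->F

Walk along `0010` while the input agrees: from A take `0` to B, and so on. Any deviation drops to the rejecting sink F. Once E is reached the prefix is confirmed and every continuation is accepted.
A 6-state machine:
       0  1 
>  A   B  F 
   B   C  F 
   C   F  D 
   D   E  F 
 * E   E  E 
   F   F  F 
(> = start, * = accepting)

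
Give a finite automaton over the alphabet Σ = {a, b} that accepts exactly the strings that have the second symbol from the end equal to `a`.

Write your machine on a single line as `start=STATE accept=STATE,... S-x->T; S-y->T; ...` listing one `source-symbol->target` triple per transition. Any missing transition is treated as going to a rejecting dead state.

start=S0; accept=S3,S4; S0-a->S1; S0-b->S2; S1-a->S3; S1-b->S4; S2-a->S5; S2-b->S6; S3-a->S3; S3-b->S4; S4-a->S5; S4-b->S6; S5-a->S3; S5-b->S4; S6-a->S5; S6-b->S6

Because acceptance depends on a position counted from the end, the machine has to buffer the most recent 2 symbols. Make each state the string of the last up-to-2 symbols read; on input `x` shift the window left and append `x`. Accept when the buffered window has length 2 and begins with `a`.
With 7 states:
        a   b  
>  S0   S1  S2 
   S1   S3  S4 
   S2   S5  S6 
 * S3   S3  S4 
 * S4   S5  S6 
   S5   S3  S4 
   S6   S5  S6 
(> = start, * = accepting)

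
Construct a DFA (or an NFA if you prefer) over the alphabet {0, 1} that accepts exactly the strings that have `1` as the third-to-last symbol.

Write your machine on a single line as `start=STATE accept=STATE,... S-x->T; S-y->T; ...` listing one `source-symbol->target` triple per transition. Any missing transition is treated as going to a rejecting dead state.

start=S0; accept=S11,S12,S13,S14; S0-0->S1; S0-1->S2; S1-0->S3; S1-1->S4; S2-0->S5; S2-1->S6; S3-0->S7; S3-1->S8; S4-0->S9; S4-1->S10; S5-0->S11; S5-1->S12; S6-0->S13; S6-1->S14; S7-0->S7; S7-1->S8; S8-0->S9; S8-1->S10; S9-0->S11; S9-1->S12; S10-0->S13; S10-1->S14; S11-0->S7; S11-1->S8; S12-0->S9; S12-1->S10; S13-0->S11; S13-1->S12; S14-0->S13; S14-1->S14

A DFA must remember the last 3 symbols (since which symbol is third-to-last isn't known until the input ends). Use one state per possible window of the last ≤3 symbols; accept from those whose window starts with `1`.
          0    1  
>  S0     S1   S2 
   S1     S3   S4 
   S2     S5   S6 
   S3     S7   S8 
   S4     S9  S10 
   S5    S11  S12 
   S6    S13  S14 
   S7     S7   S8 
   S8     S9  S10 
   S9    S11  S12 
   S10   S13  S14 
 * S11    S7   S8 
 * S12    S9  S10 
 * S13   S11  S12 
 * S14   S13  S14 
(> = start, * = accepting)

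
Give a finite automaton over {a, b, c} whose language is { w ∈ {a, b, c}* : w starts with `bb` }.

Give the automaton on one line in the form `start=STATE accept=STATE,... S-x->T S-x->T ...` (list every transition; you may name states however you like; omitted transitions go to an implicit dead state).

Check the first 2 symbols one by one: S0 through S1 record how many have matched `bb` so far; any wrong symbol goes to the dead state S3. After all 2 match we enter the accepting sink S2.
A 4-state machine:
        a   b   c  
>  S0   S3  S1  S3 
   S1   S3  S2  S3 
 * S2   S2  S2  S2 
   S3   S3  S3  S3 
(> = start, * = accepting)

start=S0 accept=S2 S0-a->S3 S0-b->S1 S0-c->S3 S1-a->S3 S1-b->S2 S1-c->S3 S2-a->S2 S2-b->S2 S2-c->S2 S3-a->S3 S3-b->S3 S3-c->S3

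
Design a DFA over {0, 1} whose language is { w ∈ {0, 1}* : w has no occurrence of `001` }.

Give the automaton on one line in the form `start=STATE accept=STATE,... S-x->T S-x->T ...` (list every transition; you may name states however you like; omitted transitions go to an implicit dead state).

start=A accept=A,B,C A-0->B A-1->A B-0->C B-1->A C-0->C C-1->D D-0->D D-1->D

Track partial matches of the forbidden pattern `001`. State D is a dead state reached once `001` has occurred; every other state accepts. A means no part of `001` is currently matched.
4 states suffice.
       0  1 
>* A   B  A 
 * B   C  A 
 * C   C  D 
   D   D  D 
(> = start, * = accepting)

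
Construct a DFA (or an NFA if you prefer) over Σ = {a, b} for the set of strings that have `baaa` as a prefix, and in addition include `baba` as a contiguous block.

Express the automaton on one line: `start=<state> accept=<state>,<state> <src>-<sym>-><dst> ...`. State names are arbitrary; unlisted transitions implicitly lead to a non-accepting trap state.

start=S0 accept=S9 S0-a->S1 S0-b->S2 S1-a->S1 S1-b->S1 S2-a->S3 S2-b->S1 S3-a->S4 S3-b->S1 S4-a->S5 S4-b->S1 S5-a->S5 S5-b->S6 S6-a->S7 S6-b->S6 S7-a->S5 S7-b->S8 S8-a->S9 S8-b->S6 S9-a->S9 S9-b->S9

Run two small machines in parallel and take their product. One (6 states) tracks whether the input so far still matches the prefix `baaa`; the other (5 states) tracks whether and how much of `baba` has been seen. Each combined state is a pair, one component from each; accept when both components accept. Equivalent product states are then merged.
A 10-state machine:
        a   b  
>  S0   S1  S2 
   S1   S1  S1 
   S2   S3  S1 
   S3   S4  S1 
   S4   S5  S1 
   S5   S5  S6 
   S6   S7  S6 
   S7   S5  S8 
   S8   S9  S6 
 * S9   S9  S9 
(> = start, * = accepting)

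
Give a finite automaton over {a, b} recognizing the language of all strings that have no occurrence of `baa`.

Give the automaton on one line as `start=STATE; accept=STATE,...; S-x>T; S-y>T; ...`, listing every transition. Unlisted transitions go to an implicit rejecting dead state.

start=S0; accept=S0,S1,S2; S0-a>S0; S0-b>S1; S1-a>S2; S1-b>S1; S2-a>S3; S2-b>S1; S3-a>S3; S3-b>S3

Track partial matches of the forbidden pattern `baa`. State S3 is a dead state reached once `baa` has occurred; every other state accepts. S0 means no part of `baa` is currently matched.
4 states suffice.
        a   b  
>* S0   S0  S1 
 * S1   S2  S1 
 * S2   S3  S1 
   S3   S3  S3 
(> = start, * = accepting)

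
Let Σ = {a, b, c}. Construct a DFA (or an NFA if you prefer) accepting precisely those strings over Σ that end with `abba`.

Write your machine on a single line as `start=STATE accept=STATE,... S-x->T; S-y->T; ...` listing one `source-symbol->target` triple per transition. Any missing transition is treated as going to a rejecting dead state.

Remember how much of `abba` the current input suffix matches. State S0 means no match yet; S1 means the last symbol is `a`; S2 means the last 2 symbols are `ab`; S3 means the last 3 symbols are `abb`; S4 means the last 4 symbols are `abba`. Only S4 accepts. On a mismatch, fall back to the longest proper suffix that is still a prefix of `abba`.
        a   b   c  
>  S0   S1  S0  S0 
   S1   S1  S2  S0 
   S2   S1  S3  S0 
   S3   S4  S0  S0 
 * S4   S1  S2  S0 
(> = start, * = accepting)

start=S0; accept=S4; S0-a->S1; S0-b->S0; S0-c->S0; S1-a->S1; S1-b->S2; S1-c->S0; S2-a->S1; S2-b->S3; S2-c->S0; S3-a->S4; S3-b->S0; S3-c->S0; S4-a->S1; S4-b->S2; S4-c->S0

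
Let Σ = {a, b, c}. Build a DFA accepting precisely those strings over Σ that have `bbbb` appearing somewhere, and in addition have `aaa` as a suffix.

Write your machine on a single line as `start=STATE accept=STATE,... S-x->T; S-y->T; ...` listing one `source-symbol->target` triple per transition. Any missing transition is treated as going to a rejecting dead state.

Build one automaton per condition and run them in lockstep. The first has 5 states tracking whether and how much of `bbbb` has been seen; the second has 4 states tracking how much of the suffix `aaa` has currently been matched. A product state is a pair (one from each), accepting exactly when both do. Equivalent product states are then merged.
8 states suffice.
        a   b   c  
>  s0   s0  s1  s0 
   s1   s0  s2  s0 
   s2   s0  s3  s0 
   s3   s0  s4  s0 
   s4   s5  s4  s4 
   s5   s6  s4  s4 
   s6   s7  s4  s4 
 * s7   s7  s4  s4 
(> = start, * = accepting)

start=s0; accept=s7; s0-a->s0; s0-b->s1; s0-c->s0; s1-a->s0; s1-b->s2; s1-c->s0; s2-a->s0; s2-b->s3; s2-c->s0; s3-a->s0; s3-b->s4; s3-c->s0; s4-a->s5; s4-b->s4; s4-c->s4; s5-a->s6; s5-b->s4; s5-c->s4; s6-a->s7; s6-b->s4; s6-c->s4; s7-a->s7; s7-b->s4; s7-c->s4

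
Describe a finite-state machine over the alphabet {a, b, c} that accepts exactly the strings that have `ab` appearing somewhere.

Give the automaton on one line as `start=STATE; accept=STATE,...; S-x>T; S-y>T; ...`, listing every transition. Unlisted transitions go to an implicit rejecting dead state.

start=s0; accept=s2; s0-a>s1; s0-b>s0; s0-c>s0; s1-a>s1; s1-b>s2; s1-c>s0; s2-a>s2; s2-b>s2; s2-c>s2

Track how much of `ab` has been matched so far: state s0 is no progress, s2 is the absorbing accept state reached once `ab` has occurred. Intermediate states record partial matches; on a mismatch, fall back to the longest reusable overlap.
3 states suffice.
        a   b   c  
>  s0   s1  s0  s0 
   s1   s1  s2  s0 
 * s2   s2  s2  s2 
(> = start, * = accepting)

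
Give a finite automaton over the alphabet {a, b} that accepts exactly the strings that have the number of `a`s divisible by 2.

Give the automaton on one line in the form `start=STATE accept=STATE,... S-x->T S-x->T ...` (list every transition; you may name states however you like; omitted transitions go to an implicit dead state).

The only thing that matters is how many `a`s have appeared, reduced mod 2. Use one state per residue: S0 for 0, …, S1 for 1. Reading `a` moves to the next residue; anything else stays put. S0 is accepting.
2 states suffice.
        a   b  
>* S0   S1  S0 
   S1   S0  S1 
(> = start, * = accepting)

start=S0 accept=S0 S0-a->S1 S0-b->S0 S1-a->S0 S1-b->S1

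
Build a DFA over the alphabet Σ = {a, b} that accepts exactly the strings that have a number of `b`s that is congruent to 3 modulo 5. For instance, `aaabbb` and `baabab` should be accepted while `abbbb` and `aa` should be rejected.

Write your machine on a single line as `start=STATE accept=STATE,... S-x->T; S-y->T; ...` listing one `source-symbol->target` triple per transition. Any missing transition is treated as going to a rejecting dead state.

The only thing that matters is how many `b`s have appeared, reduced mod 5. Use one state per residue: S0 for 0, …, S4 for 4. Reading `b` moves to the next residue; anything else stays put. S3 is accepting.
With 5 states:
        a   b  
>  S0   S0  S1 
   S1   S1  S2 
   S2   S2  S3 
 * S3   S3  S4 
   S4   S4  S0 
(> = start, * = accepting)

start=S0; accept=S3; S0-a->S0; S0-b->S1; S1-a->S1; S1-b->S2; S2-a->S2; S2-b->S3; S3-a->S3; S3-b->S4; S4-a->S4; S4-b->S0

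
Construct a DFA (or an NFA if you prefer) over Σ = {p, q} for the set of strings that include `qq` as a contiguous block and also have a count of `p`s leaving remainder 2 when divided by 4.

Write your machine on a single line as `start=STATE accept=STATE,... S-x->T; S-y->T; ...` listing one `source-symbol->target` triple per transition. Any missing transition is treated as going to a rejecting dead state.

start=A; accept=K; A-p->B; A-q->C; B-p->D; B-q->E; C-p->B; C-q->F; D-p->G; D-q->H; E-p->D; E-q->I; F-p->I; F-q->F; G-p->A; G-q->J; H-p->G; H-q->K; I-p->K; I-q->I; J-p->A; J-q->L; K-p->L; K-q->K; L-p->F; L-q->L

Run two small machines in parallel and take their product. One (3 states) tracks whether and how much of `qq` has been seen; the other (4 states) tracks the count of `p`s modulo 4. Each combined state is a pair, one component from each; accept when both components accept.
       p  q 
>  A   B  C 
   B   D  E 
   C   B  F 
   D   G  H 
   E   D  I 
   F   I  F 
   G   A  J 
   H   G  K 
   I   K  I 
   J   A  L 
 * K   L  K 
   L   F  L 
(> = start, * = accepting)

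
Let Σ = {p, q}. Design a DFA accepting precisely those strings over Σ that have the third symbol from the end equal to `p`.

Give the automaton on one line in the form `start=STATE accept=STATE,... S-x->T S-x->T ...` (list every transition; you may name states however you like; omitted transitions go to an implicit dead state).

A DFA must remember the last 3 symbols (since which symbol is third-to-last isn't known until the input ends). Use one state per possible window of the last ≤3 symbols; accept from those whose window starts with `p`.
With 15 states:
          p    q  
>  s0     s1   s2 
   s1     s3   s4 
   s2     s5   s6 
   s3     s7   s8 
   s4     s9  s10 
   s5    s11  s12 
   s6    s13  s14 
 * s7     s7   s8 
 * s8     s9  s10 
 * s9    s11  s12 
 * s10   s13  s14 
   s11    s7   s8 
   s12    s9  s10 
   s13   s11  s12 
   s14   s13  s14 
(> = start, * = accepting)

start=s0 accept=s7,s8,s9,s10 s0-p->s1 s0-q->s2 s1-p->s3 s1-q->s4 s2-p->s5 s2-q->s6 s3-p->s7 s3-q->s8 s4-p->s9 s4-q->s10 s5-p->s11 s5-q->s12 s6-p->s13 s6-q->s14 s7-p->s7 s7-q->s8 s8-p->s9 s8-q->s10 s9-p->s11 s9-q->s12 s10-p->s13 s10-q->s14 s11-p->s7 s11-q->s8 s12-p->s9 s12-q->s10 s13-p->s11 s13-q->s12 s14-p->s13 s14-q->s14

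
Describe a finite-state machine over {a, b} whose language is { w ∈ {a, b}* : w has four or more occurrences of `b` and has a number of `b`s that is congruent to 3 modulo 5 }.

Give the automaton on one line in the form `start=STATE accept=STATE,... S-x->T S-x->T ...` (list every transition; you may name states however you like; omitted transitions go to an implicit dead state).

Run two small machines in parallel and take their product. The first has 6 states tracking the count of `b`s, saturating at 5; the second has 5 states tracking the count of `b`s modulo 5. A product state is a pair (one from each), accepting exactly when both do. Minimizing collapses redundant product states.
9 states suffice.
        a   b  
>  q0   q0  q1 
   q1   q1  q2 
   q2   q2  q3 
   q3   q3  q4 
   q4   q4  q5 
   q5   q5  q6 
   q6   q6  q7 
   q7   q7  q8 
 * q8   q8  q4 
(> = start, * = accepting)

start=q0 accept=q8 q0-a->q0 q0-b->q1 q1-a->q1 q1-b->q2 q2-a->q2 q2-b->q3 q3-a->q3 q3-b->q4 q4-a->q4 q4-b->q5 q5-a->q5 q5-b->q6 q6-a->q6 q6-b->q7 q7-a->q7 q7-b->q8 q8-a->q8 q8-b->q4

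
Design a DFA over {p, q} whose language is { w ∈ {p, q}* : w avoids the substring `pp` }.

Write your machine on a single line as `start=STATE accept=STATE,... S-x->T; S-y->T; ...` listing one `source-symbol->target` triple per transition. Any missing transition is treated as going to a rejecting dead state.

Track partial matches of the forbidden pattern `pp`. State S2 is a dead state reached once `pp` has occurred; every other state accepts. S0 means no part of `pp` is currently matched.
3 states suffice.
        p   q  
>* S0   S1  S0 
 * S1   S2  S0 
   S2   S2  S2 
(> = start, * = accepting)

start=S0; accept=S0,S1; S0-p->S1; S0-q->S0; S1-p->S2; S1-q->S0; S2-p->S2; S2-q->S2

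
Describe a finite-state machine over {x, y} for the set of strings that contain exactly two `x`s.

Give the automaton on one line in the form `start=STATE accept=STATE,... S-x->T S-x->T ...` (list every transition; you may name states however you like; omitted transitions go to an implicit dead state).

Only the number of `x`s matters, and only up to 3. Make a chain q0 → q1 → q2 → q3 advanced by each `x` (with q3 absorbing); every other symbol self-loops. The accepting set is {q2}.
4 states suffice.
        x   y  
>  q0   q1  q0 
   q1   q2  q1 
 * q2   q3  q2 
   q3   q3  q3 
(> = start, * = accepting)

start=q0 accept=q2 q0-x->q1 q0-y->q0 q1-x->q2 q1-y->q1 q2-x->q3 q2-y->q2 q3-x->q3 q3-y->q3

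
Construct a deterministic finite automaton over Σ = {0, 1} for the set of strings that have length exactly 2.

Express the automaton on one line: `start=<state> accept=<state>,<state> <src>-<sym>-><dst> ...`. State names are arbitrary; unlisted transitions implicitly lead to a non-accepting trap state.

Count input length up to 3: every symbol moves from s0 toward s3, which means 'more than 2' and absorbs. Accept from {s2}.
A 4-state machine:
        0   1  
>  s0   s1  s1 
   s1   s2  s2 
 * s2   s3  s3 
   s3   s3  s3 
(> = start, * = accepting)

start=s0 accept=s2 s0-0->s1 s0-1->s1 s1-0->s2 s1-1->s2 s2-0->s3 s2-1->s3 s3-0->s3 s3-1->s3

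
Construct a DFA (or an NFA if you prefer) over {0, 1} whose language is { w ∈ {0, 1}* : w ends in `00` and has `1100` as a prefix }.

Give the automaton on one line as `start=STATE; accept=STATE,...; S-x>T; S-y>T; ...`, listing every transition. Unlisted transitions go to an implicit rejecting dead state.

start=A; accept=F; A-0>B; A-1>C; B-0>B; B-1>B; C-0>B; C-1>D; D-0>E; D-1>B; E-0>F; E-1>B; F-0>F; F-1>G; G-0>H; G-1>G; H-0>F; H-1>G

Handle the two conditions separately and then intersect. The first has 3 states tracking how much of the suffix `00` has currently been matched; the second has 6 states tracking whether the input so far still matches the prefix `1100`. A product state is a pair (one from each), accepting exactly when both do. Equivalent product states are then merged.
8 states suffice.
       0  1 
>  A   B  C 
   B   B  B 
   C   B  D 
   D   E  B 
   E   F  B 
 * F   F  G 
   G   H  G 
   H   F  G 
(> = start, * = accepting)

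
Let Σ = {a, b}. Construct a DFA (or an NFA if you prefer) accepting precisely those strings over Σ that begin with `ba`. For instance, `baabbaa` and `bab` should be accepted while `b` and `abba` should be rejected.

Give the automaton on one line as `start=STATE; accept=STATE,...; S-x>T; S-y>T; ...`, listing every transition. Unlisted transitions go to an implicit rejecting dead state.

start=q0; accept=q2; q0-a>q3; q0-b>q1; q1-a>q2; q1-b>q3; q2-a>q2; q2-b>q2; q3-a>q3; q3-b>q3

Check the first 2 symbols one by one: q0 through q1 record how many have matched `ba` so far; any wrong symbol goes to the dead state q3. After all 2 match we enter the accepting sink q2.
A 4-state machine:
        a   b  
>  q0   q3  q1 
   q1   q2  q3 
 * q2   q2  q2 
   q3   q3  q3 
(> = start, * = accepting)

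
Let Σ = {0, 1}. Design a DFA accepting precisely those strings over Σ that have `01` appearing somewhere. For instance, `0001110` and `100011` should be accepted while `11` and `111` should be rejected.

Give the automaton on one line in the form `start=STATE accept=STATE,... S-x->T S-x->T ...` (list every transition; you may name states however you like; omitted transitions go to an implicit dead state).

start=S0 accept=S2 S0-0->S1 S0-1->S0 S1-0->S1 S1-1->S2 S2-0->S2 S2-1->S2

States S0..S1 record the length of the longest prefix of `01` that matches the current input suffix. Reaching S2 means `01` has been seen, and we stay there forever. Accept from S2.
        0   1  
>  S0   S1  S0 
   S1   S1  S2 
 * S2   S2  S2 
(> = start, * = accepting)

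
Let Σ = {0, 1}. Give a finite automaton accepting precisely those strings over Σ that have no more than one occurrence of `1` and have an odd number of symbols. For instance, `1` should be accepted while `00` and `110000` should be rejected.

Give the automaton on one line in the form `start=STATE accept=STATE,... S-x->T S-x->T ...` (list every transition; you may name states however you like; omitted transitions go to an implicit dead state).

Run two small machines in parallel and take their product. One (3 states) tracks the count of `1`s, saturating at 2; the other (2 states) tracks the input length modulo 2. Each combined state is a pair, one component from each; accept when both components accept. Minimizing collapses redundant product states.
        0   1  
>  s0   s1  s2 
 * s1   s0  s3 
 * s2   s3  s4 
   s3   s2  s4 
   s4   s4  s4 
(> = start, * = accepting)

start=s0 accept=s1,s2 s0-0->s1 s0-1->s2 s1-0->s0 s1-1->s3 s2-0->s3 s2-1->s4 s3-0->s2 s3-1->s4 s4-0->s4 s4-1->s4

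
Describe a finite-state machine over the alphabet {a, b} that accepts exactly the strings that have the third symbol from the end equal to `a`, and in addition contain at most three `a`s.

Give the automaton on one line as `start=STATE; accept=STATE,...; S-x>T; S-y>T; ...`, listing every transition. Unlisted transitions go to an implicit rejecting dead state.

Run two small machines in parallel and take their product. The first has 15 states tracking the last 3 symbols read; the second has 5 states tracking the count of `a`s, saturating at 4. A product state is a pair (one from each), accepting exactly when both do. Equivalent product states are then merged.
          a    b  
>  s0     s1   s0 
   s1     s2   s3 
   s2     s4   s5 
   s3     s6   s7 
 * s4     s8   s9 
 * s5    s10  s11 
 * s6    s12  s13 
 * s7    s14  s15 
   s8     s8   s8 
 * s9     s8  s16 
 * s10    s8  s17 
 * s11   s18  s19 
   s12    s8   s9 
   s13   s10  s11 
   s14   s12  s13 
   s15   s14  s15 
 * s16    s8   s8 
   s17    s8  s16 
   s18    s8  s17 
   s19   s18  s19 
(> = start, * = accepting)

start=s0; accept=s4,s5,s6,s7,s9,s10,s11,s16; s0-a>s1; s0-b>s0; s1-a>s2; s1-b>s3; s2-a>s4; s2-b>s5; s3-a>s6; s3-b>s7; s4-a>s8; s4-b>s9; s5-a>s10; s5-b>s11; s6-a>s12; s6-b>s13; s7-a>s14; s7-b>s15; s8-a>s8; s8-b>s8; s9-a>s8; s9-b>s16; s10-a>s8; s10-b>s17; s11-a>s18; s11-b>s19; s12-a>s8; s12-b>s9; s13-a>s10; s13-b>s11; s14-a>s12; s14-b>s13; s15-a>s14; s15-b>s15; s16-a>s8; s16-b>s8; s17-a>s8; s17-b>s16; s18-a>s8; s18-b>s17; s19-a>s18; s19-b>s19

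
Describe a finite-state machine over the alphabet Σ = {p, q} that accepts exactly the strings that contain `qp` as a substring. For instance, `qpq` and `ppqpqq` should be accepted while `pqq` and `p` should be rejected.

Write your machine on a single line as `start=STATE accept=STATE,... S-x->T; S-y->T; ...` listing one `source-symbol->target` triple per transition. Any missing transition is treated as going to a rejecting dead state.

Track how much of `qp` has been matched so far: state s0 is no progress, s2 is the absorbing accept state reached once `qp` has occurred. Intermediate states record partial matches; on a mismatch, fall back to the longest reusable overlap.
3 states suffice.
        p   q  
>  s0   s0  s1 
   s1   s2  s1 
 * s2   s2  s2 
(> = start, * = accepting)

start=s0; accept=s2; s0-p->s0; s0-q->s1; s1-p->s2; s1-q->s1; s2-p->s2; s2-q->s2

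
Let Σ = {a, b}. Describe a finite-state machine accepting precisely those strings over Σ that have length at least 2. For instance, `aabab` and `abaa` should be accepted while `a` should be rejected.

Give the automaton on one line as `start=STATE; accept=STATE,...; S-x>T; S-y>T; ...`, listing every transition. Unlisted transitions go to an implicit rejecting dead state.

start=s0; accept=s2,s3; s0-a>s1; s0-b>s1; s1-a>s2; s1-b>s2; s2-a>s3; s2-b>s3; s3-a>s3; s3-b>s3

We only need to distinguish lengths 0, 1, …, 2, and '>2'. Chain s0 → s1 → s2 → s3 on every symbol, with s3 looping. Accepting states: {s2, s3}.
        a   b  
>  s0   s1  s1 
   s1   s2  s2 
 * s2   s3  s3 
 * s3   s3  s3 
(> = start, * = accepting)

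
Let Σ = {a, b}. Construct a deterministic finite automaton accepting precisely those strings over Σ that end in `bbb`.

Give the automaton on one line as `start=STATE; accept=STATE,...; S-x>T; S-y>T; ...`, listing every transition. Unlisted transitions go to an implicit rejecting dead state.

start=s0; accept=s3; s0-a>s0; s0-b>s1; s1-a>s0; s1-b>s2; s2-a>s0; s2-b>s3; s3-a>s0; s3-b>s3

Remember how much of `bbb` the current input suffix matches. State s0 means no match yet; s1 means the last symbol is `b`; s2 means the last 2 symbols are `bb`; s3 means the last 3 symbols are `bbb`. Only s3 accepts. On a mismatch, fall back to the longest proper suffix that is still a prefix of `bbb`.
        a   b  
>  s0   s0  s1 
   s1   s0  s2 
   s2   s0  s3 
 * s3   s0  s3 
(> = start, * = accepting)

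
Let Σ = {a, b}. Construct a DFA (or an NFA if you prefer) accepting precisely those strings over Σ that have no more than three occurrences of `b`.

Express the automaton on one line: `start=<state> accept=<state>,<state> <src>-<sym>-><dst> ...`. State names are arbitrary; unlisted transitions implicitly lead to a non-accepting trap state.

start=q0 accept=q0,q1,q2,q3 q0-a->q0 q0-b->q1 q1-a->q1 q1-b->q2 q2-a->q2 q2-b->q3 q3-a->q3 q3-b->q4 q4-a->q4 q4-b->q4

Count `b`s, saturating at 4: states q0 through q3 mean 0 through 3 `b`s seen; q4 means more than 3. Each `b` increments (capped at q4); other symbols loop. Accept from {q0, q1, q2, q3}.
        a   b  
>* q0   q0  q1 
 * q1   q1  q2 
 * q2   q2  q3 
 * q3   q3  q4 
   q4   q4  q4 
(> = start, * = accepting)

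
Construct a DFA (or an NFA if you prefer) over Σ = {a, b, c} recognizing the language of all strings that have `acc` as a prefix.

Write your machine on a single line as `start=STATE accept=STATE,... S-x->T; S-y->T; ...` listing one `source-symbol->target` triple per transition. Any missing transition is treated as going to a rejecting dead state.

Walk along `acc` while the input agrees: from S0 take `a` to S1, and so on. Any deviation drops to the rejecting sink S4. Once S3 is reached the prefix is confirmed and every continuation is accepted.
A 5-state machine:
        a   b   c  
>  S0   S1  S4  S4 
   S1   S4  S4  S2 
   S2   S4  S4  S3 
 * S3   S3  S3  S3 
   S4   S4  S4  S4 
(> = start, * = accepting)

start=S0; accept=S3; S0-a->S1; S0-b->S4; S0-c->S4; S1-a->S4; S1-b->S4; S1-c->S2; S2-a->S4; S2-b->S4; S2-c->S3; S3-a->S3; S3-b->S3; S3-c->S3; S4-a->S4; S4-b->S4; S4-c->S4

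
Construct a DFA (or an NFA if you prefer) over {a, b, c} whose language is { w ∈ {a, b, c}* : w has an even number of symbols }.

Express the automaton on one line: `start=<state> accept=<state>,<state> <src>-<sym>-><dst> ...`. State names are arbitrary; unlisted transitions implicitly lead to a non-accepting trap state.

start=S0 accept=S0 S0-a->S1 S0-b->S1 S0-c->S1 S1-a->S0 S1-b->S0 S1-c->S0

Only the length mod 2 matters, so use a 2-cycle: from any state, every input symbol moves to the next state, wrapping S1 back to S0. Mark S0 accepting.
        a   b   c  
>* S0   S1  S1  S1 
   S1   S0  S0  S0 
(> = start, * = accepting)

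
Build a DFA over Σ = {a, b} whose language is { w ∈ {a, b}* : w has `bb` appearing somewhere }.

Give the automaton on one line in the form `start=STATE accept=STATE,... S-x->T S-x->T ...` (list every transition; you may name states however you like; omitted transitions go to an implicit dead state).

start=s0 accept=s2 s0-a->s0 s0-b->s1 s1-a->s0 s1-b->s2 s2-a->s2 s2-b->s2

States s0..s1 record the length of the longest prefix of `bb` that matches the current input suffix. Reaching s2 means `bb` has been seen, and we stay there forever. Accept from s2.
        a   b  
>  s0   s0  s1 
   s1   s0  s2 
 * s2   s2  s2 
(> = start, * = accepting)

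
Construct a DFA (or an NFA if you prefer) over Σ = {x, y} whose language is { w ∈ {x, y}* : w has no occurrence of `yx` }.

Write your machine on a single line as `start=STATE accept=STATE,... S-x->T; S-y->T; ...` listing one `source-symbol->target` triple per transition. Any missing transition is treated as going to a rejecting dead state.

Track partial matches of the forbidden pattern `yx`. State q2 is a dead state reached once `yx` has occurred; every other state accepts. q0 means no part of `yx` is currently matched.
With 3 states:
        x   y  
>* q0   q0  q1 
 * q1   q2  q1 
   q2   q2  q2 
(> = start, * = accepting)

start=q0; accept=q0,q1; q0-x->q0; q0-y->q1; q1-x->q2; q1-y->q1; q2-x->q2; q2-y->q2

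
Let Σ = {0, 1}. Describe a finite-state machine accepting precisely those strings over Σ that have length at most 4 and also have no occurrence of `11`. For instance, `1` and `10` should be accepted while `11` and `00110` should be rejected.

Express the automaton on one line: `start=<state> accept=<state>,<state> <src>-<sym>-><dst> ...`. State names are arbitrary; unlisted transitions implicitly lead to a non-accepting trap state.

Handle the two conditions separately and then intersect. The first has 6 states tracking the input length, saturating at 5; the second has 3 states tracking partial matches of the forbidden pattern `11`. A product state is a pair (one from each), accepting exactly when both do.
A 15-state machine:
          0    1  
>* q0     q1   q2 
 * q1     q3   q4 
 * q2     q3   q5 
 * q3     q6   q7 
 * q4     q6   q8 
   q5     q8   q8 
 * q6     q9  q10 
 * q7     q9  q11 
   q8    q11  q11 
 * q9    q12  q13 
 * q10   q12  q14 
   q11   q14  q14 
   q12   q12  q13 
   q13   q12  q14 
   q14   q14  q14 
(> = start, * = accepting)

start=q0 accept=q0,q1,q2,q3,q4,q6,q7,q9,q10 q0-0->q1 q0-1->q2 q1-0->q3 q1-1->q4 q2-0->q3 q2-1->q5 q3-0->q6 q3-1->q7 q4-0->q6 q4-1->q8 q5-0->q8 q5-1->q8 q6-0->q9 q6-1->q10 q7-0->q9 q7-1->q11 q8-0->q11 q8-1->q11 q9-0->q12 q9-1->q13 q10-0->q12 q10-1->q14 q11-0->q14 q11-1->q14 q12-0->q12 q12-1->q13 q13-0->q12 q13-1->q14 q14-0->q14 q14-1->q14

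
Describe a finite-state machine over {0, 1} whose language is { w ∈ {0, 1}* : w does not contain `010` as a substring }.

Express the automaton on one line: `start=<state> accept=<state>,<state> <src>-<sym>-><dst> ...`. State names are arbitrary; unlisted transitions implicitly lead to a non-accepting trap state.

Track partial matches of the forbidden pattern `010`. State q3 is a dead state reached once `010` has occurred; every other state accepts. q0 means no part of `010` is currently matched.
With 4 states:
        0   1  
>* q0   q1  q0 
 * q1   q1  q2 
 * q2   q3  q0 
   q3   q3  q3 
(> = start, * = accepting)

start=q0 accept=q0,q1,q2 q0-0->q1 q0-1->q0 q1-0->q1 q1-1->q2 q2-0->q3 q2-1->q0 q3-0->q3 q3-1->q3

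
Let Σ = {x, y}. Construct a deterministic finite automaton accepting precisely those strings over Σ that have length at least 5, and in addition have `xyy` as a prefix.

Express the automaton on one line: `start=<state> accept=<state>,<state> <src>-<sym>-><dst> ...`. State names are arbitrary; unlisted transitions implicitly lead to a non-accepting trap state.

start=q0 accept=q6 q0-x->q1 q0-y->q2 q1-x->q2 q1-y->q3 q2-x->q2 q2-y->q2 q3-x->q2 q3-y->q4 q4-x->q5 q4-y->q5 q5-x->q6 q5-y->q6 q6-x->q6 q6-y->q6

Handle the two conditions separately and then intersect. One (7 states) tracks the input length, saturating at 6; the other (5 states) tracks whether the input so far still matches the prefix `xyy`. Each combined state is a pair, one component from each; accept when both components accept. Equivalent product states are then merged.
With 7 states:
        x   y  
>  q0   q1  q2 
   q1   q2  q3 
   q2   q2  q2 
   q3   q2  q4 
   q4   q5  q5 
   q5   q6  q6 
 * q6   q6  q6 
(> = start, * = accepting)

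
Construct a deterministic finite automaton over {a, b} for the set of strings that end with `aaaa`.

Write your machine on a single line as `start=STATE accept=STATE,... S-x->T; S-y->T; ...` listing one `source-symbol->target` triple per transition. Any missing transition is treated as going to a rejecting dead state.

Remember how much of `aaaa` the current input suffix matches. State q0 means no match yet; q1 means the last symbol is `a`; q2 means the last 2 symbols are `aa`; q3 means the last 3 symbols are `aaa`; q4 means the last 4 symbols are `aaaa`. Only q4 accepts. On a mismatch, fall back to the longest proper suffix that is still a prefix of `aaaa`.
A 5-state machine:
        a   b  
>  q0   q1  q0 
   q1   q2  q0 
   q2   q3  q0 
   q3   q4  q0 
 * q4   q4  q0 
(> = start, * = accepting)

start=q0; accept=q4; q0-a->q1; q0-b->q0; q1-a->q2; q1-b->q0; q2-a->q3; q2-b->q0; q3-a->q4; q3-b->q0; q4-a->q4; q4-b->q0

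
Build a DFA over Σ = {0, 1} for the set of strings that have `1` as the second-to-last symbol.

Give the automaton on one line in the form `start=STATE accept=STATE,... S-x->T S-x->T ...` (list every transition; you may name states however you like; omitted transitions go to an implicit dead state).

Because acceptance depends on a position counted from the end, the machine has to buffer the most recent 2 symbols. Make each state the string of the last up-to-2 symbols read; on input `x` shift the window left and append `x`. Accept when the buffered window has length 2 and begins with `1`.
7 states suffice.
        0   1  
>  q0   q1  q2 
   q1   q3  q4 
   q2   q5  q6 
   q3   q3  q4 
   q4   q5  q6 
 * q5   q3  q4 
 * q6   q5  q6 
(> = start, * = accepting)

start=q0 accept=q5,q6 q0-0->q1 q0-1->q2 q1-0->q3 q1-1->q4 q2-0->q5 q2-1->q6 q3-0->q3 q3-1->q4 q4-0->q5 q4-1->q6 q5-0->q3 q5-1->q4 q6-0->q5 q6-1->q6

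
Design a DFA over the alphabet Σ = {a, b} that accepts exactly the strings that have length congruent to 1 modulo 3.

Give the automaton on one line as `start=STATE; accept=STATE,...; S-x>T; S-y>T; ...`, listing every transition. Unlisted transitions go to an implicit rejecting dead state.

Only the length mod 3 matters, so use a 3-cycle: from any state, every input symbol moves to the next state, wrapping S2 back to S0. Mark S1 accepting.
3 states suffice.
        a   b  
>  S0   S1  S1 
 * S1   S2  S2 
   S2   S0  S0 
(> = start, * = accepting)

start=S0; accept=S1; S0-a>S1; S0-b>S1; S1-a>S2; S1-b>S2; S2-a>S0; S2-b>S0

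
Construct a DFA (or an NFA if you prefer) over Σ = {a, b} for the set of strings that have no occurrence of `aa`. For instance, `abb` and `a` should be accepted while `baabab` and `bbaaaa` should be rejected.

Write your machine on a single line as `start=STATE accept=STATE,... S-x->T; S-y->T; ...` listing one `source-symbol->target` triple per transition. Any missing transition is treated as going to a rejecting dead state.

This is the complement of 'contains `aa`'. Use the same substring-matching states — q0 through q2 holding how much of `aa` has just been matched — but flip the accepting set: everything except the trap q2 accepts.
3 states suffice.
        a   b  
>* q0   q1  q0 
 * q1   q2  q0 
   q2   q2  q2 
(> = start, * = accepting)

start=q0; accept=q0,q1; q0-a->q1; q0-b->q0; q1-a->q2; q1-b->q0; q2-a->q2; q2-b->q2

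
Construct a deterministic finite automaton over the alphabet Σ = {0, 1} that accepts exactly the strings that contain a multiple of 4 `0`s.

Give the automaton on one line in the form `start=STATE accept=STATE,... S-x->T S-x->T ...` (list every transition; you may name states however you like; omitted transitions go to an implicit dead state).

Keep the running count of `0`s modulo 4: each `0` advances along the cycle A → B → C → D → A while other symbols loop. Accept at A.
With 4 states:
       0  1 
>* A   B  A 
   B   C  B 
   C   D  C 
   D   A  D 
(> = start, * = accepting)

start=A accept=A A-0->B A-1->A B-0->C B-1->B C-0->D C-1->C D-0->A D-1->D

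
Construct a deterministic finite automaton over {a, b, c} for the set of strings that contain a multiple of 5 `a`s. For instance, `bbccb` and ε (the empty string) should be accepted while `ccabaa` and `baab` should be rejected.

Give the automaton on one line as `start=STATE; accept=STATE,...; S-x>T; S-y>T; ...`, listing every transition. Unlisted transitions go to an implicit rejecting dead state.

Keep the running count of `a`s modulo 5: each `a` advances along the cycle q0 → q1 → q2 → q3 → q4 → q0 while other symbols loop. Accept at q0.
5 states suffice.
        a   b   c  
>* q0   q1  q0  q0 
   q1   q2  q1  q1 
   q2   q3  q2  q2 
   q3   q4  q3  q3 
   q4   q0  q4  q4 
(> = start, * = accepting)

start=q0; accept=q0; q0-a>q1; q0-b>q0; q0-c>q0; q1-a>q2; q1-b>q1; q1-c>q1; q2-a>q3; q2-b>q2; q2-c>q2; q3-a>q4; q3-b>q3; q3-c>q3; q4-a>q0; q4-b>q4; q4-c>q4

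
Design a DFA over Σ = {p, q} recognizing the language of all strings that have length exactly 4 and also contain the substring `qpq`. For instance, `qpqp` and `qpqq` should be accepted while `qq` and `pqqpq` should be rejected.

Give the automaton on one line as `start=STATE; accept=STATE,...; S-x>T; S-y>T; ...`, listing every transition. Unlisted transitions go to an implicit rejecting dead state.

start=s0; accept=s8; s0-p>s1; s0-q>s2; s1-p>s3; s1-q>s4; s2-p>s5; s2-q>s4; s3-p>s3; s3-q>s3; s4-p>s6; s4-q>s3; s5-p>s3; s5-q>s7; s6-p>s3; s6-q>s8; s7-p>s8; s7-q>s8; s8-p>s3; s8-q>s3

Run two small machines in parallel and take their product. One (6 states) tracks the input length, saturating at 5; the other (4 states) tracks whether and how much of `qpq` has been seen. Each combined state is a pair, one component from each; accept when both components accept. Minimizing collapses redundant product states.
With 9 states:
        p   q  
>  s0   s1  s2 
   s1   s3  s4 
   s2   s5  s4 
   s3   s3  s3 
   s4   s6  s3 
   s5   s3  s7 
   s6   s3  s8 
   s7   s8  s8 
 * s8   s3  s3 
(> = start, * = accepting)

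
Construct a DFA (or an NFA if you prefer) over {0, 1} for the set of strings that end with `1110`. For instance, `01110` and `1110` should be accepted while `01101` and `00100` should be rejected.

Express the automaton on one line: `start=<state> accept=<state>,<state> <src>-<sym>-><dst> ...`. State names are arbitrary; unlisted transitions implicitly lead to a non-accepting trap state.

start=s0 accept=s4 s0-0->s0 s0-1->s1 s1-0->s0 s1-1->s2 s2-0->s0 s2-1->s3 s3-0->s4 s3-1->s3 s4-0->s0 s4-1->s1

Remember how much of `1110` the current input suffix matches. State s0 means no match yet; s1 means the last symbol is `1`; s2 means the last 2 symbols are `11`; s3 means the last 3 symbols are `111`; s4 means the last 4 symbols are `1110`. Only s4 accepts. On a mismatch, fall back to the longest proper suffix that is still a prefix of `1110`.
        0   1  
>  s0   s0  s1 
   s1   s0  s2 
   s2   s0  s3 
   s3   s4  s3 
 * s4   s0  s1 
(> = start, * = accepting)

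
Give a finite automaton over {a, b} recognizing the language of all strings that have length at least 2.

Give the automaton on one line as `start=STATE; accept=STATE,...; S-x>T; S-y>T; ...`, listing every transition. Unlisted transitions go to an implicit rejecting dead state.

Count input length up to 3: every symbol moves from q0 toward q3, which means 'more than 2' and absorbs. Accept from {q2, q3}.
With 4 states:
        a   b  
>  q0   q1  q1 
   q1   q2  q2 
 * q2   q3  q3 
 * q3   q3  q3 
(> = start, * = accepting)

start=q0; accept=q2,q3; q0-a>q1; q0-b>q1; q1-a>q2; q1-b>q2; q2-a>q3; q2-b>q3; q3-a>q3; q3-b>q3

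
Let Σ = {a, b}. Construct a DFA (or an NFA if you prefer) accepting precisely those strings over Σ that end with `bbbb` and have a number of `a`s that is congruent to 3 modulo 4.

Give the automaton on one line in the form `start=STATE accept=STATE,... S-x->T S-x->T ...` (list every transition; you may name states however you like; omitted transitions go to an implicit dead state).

Handle the two conditions separately and then intersect. One (5 states) tracks how much of the suffix `bbbb` has currently been matched; the other (4 states) tracks the count of `a`s modulo 4. Each combined state is a pair, one component from each; accept when both components accept.
With 20 states:
          a    b  
>  S0     S1   S2 
   S1     S3   S4 
   S2     S1   S5 
   S3     S6   S7 
   S4     S3   S8 
   S5     S1   S9 
   S6     S0  S10 
   S7     S6  S11 
   S8     S3  S12 
   S9     S1  S13 
   S10    S0  S14 
   S11    S6  S15 
   S12    S3  S16 
   S13    S1  S13 
   S14    S0  S17 
   S15    S6  S18 
   S16    S3  S16 
   S17    S0  S19 
   S18    S6  S18 
 * S19    S0  S19 
(> = start, * = accepting)

start=S0 accept=S19 S0-a->S1 S0-b->S2 S1-a->S3 S1-b->S4 S2-a->S1 S2-b->S5 S3-a->S6 S3-b->S7 S4-a->S3 S4-b->S8 S5-a->S1 S5-b->S9 S6-a->S0 S6-b->S10 S7-a->S6 S7-b->S11 S8-a->S3 S8-b->S12 S9-a->S1 S9-b->S13 S10-a->S0 S10-b->S14 S11-a->S6 S11-b->S15 S12-a->S3 S12-b->S16 S13-a->S1 S13-b->S13 S14-a->S0 S14-b->S17 S15-a->S6 S15-b->S18 S16-a->S3 S16-b->S16 S17-a->S0 S17-b->S19 S18-a->S6 S18-b->S18 S19-a->S0 S19-b->S19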